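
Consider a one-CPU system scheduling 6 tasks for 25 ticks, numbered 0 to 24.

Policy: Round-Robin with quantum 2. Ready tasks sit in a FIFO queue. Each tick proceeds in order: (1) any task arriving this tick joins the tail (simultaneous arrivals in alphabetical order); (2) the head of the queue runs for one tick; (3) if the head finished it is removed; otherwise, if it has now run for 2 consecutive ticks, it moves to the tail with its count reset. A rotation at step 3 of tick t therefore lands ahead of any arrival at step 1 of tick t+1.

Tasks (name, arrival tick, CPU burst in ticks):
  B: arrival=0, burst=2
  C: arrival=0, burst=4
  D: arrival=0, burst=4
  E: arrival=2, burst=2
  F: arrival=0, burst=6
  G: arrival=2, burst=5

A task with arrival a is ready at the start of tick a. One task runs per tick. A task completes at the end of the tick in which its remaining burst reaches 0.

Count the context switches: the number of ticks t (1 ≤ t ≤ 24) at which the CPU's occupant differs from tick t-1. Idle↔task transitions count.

t=0: queue=[B,C,D,F] q_used=0 → run B
t=1: queue=[B,C,D,F] q_used=1 → run B
t=2: queue=[C,D,F,E,G] q_used=0 → run C
t=3: queue=[C,D,F,E,G] q_used=1 → run C
t=4: queue=[D,F,E,G,C] q_used=0 → run D
t=5: queue=[D,F,E,G,C] q_used=1 → run D
t=6: queue=[F,E,G,C,D] q_used=0 → run F
t=7: queue=[F,E,G,C,D] q_used=1 → run F
t=8: queue=[E,G,C,D,F] q_used=0 → run E
t=9: queue=[E,G,C,D,F] q_used=1 → run E
t=10: queue=[G,C,D,F] q_used=0 → run G
t=11: queue=[G,C,D,F] q_used=1 → run G
t=12: queue=[C,D,F,G] q_used=0 → run C
t=13: queue=[C,D,F,G] q_used=1 → run C
t=14: queue=[D,F,G] q_used=0 → run D
t=15: queue=[D,F,G] q_used=1 → run D
t=16: queue=[F,G] q_used=0 → run F
t=17: queue=[F,G] q_used=1 → run F
t=18: queue=[G,F] q_used=0 → run G
t=19: queue=[G,F] q_used=1 → run G
t=20: queue=[F,G] q_used=0 → run F
t=21: queue=[F,G] q_used=1 → run F
t=22: queue=[G] q_used=0 → run G
t=23: (idle)
t=24: (idle)

context switches = 12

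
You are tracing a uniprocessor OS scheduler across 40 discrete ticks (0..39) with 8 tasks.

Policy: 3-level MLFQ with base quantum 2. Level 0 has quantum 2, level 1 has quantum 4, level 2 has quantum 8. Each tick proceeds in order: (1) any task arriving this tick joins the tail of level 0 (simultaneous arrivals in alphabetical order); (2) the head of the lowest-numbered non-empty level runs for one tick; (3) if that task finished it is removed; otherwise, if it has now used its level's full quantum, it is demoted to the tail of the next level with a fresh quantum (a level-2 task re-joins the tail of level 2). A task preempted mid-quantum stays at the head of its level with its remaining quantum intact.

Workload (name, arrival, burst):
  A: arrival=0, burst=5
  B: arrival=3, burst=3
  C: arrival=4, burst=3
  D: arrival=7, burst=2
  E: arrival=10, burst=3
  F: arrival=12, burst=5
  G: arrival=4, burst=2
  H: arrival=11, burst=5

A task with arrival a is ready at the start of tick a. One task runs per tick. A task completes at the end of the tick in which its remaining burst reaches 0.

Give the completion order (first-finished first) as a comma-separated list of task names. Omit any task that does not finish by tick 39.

completion order = G, D, A, B, C, E, H, F

t=0: L0/L1/L2 = A/-/- → run A
t=1: L0/L1/L2 = A/-/- → run A
t=2: L0/L1/L2 = -/A/- → run A
t=3: L0/L1/L2 = B/A/- → run B
t=4: L0/L1/L2 = BCG/A/- → run B
t=5: L0/L1/L2 = CG/AB/- → run C
t=6: L0/L1/L2 = CG/AB/- → run C
t=7: L0/L1/L2 = GD/ABC/- → run G
t=8: L0/L1/L2 = GD/ABC/- → run G
t=9: L0/L1/L2 = D/ABC/- → run D
t=10: L0/L1/L2 = DE/ABC/- → run D
t=11: L0/L1/L2 = EH/ABC/- → run E
t=12: L0/L1/L2 = EHF/ABC/- → run E
t=13: L0/L1/L2 = HF/ABCE/- → run H
t=14: L0/L1/L2 = HF/ABCE/- → run H
t=15: L0/L1/L2 = F/ABCEH/- → run F
t=16: L0/L1/L2 = F/ABCEH/- → run F
t=17: L0/L1/L2 = -/ABCEHF/- → run A
t=18: L0/L1/L2 = -/ABCEHF/- → run A
t=19: L0/L1/L2 = -/BCEHF/- → run B
t=20: L0/L1/L2 = -/CEHF/- → run C
t=21: L0/L1/L2 = -/EHF/- → run E
t=22: L0/L1/L2 = -/HF/- → run H
t=23: L0/L1/L2 = -/HF/- → run H
t=24: L0/L1/L2 = -/HF/- → run H
t=25: L0/L1/L2 = -/F/- → run F
t=26: L0/L1/L2 = -/F/- → run F
t=27: L0/L1/L2 = -/F/- → run F
t=28: (idle)
t=29: (idle)
t=30: (idle)
t=31: (idle)
t=32: (idle)
t=33: (idle)
t=34: (idle)
t=35: (idle)
t=36: (idle)
t=37: (idle)
t=38: (idle)
t=39: (idle)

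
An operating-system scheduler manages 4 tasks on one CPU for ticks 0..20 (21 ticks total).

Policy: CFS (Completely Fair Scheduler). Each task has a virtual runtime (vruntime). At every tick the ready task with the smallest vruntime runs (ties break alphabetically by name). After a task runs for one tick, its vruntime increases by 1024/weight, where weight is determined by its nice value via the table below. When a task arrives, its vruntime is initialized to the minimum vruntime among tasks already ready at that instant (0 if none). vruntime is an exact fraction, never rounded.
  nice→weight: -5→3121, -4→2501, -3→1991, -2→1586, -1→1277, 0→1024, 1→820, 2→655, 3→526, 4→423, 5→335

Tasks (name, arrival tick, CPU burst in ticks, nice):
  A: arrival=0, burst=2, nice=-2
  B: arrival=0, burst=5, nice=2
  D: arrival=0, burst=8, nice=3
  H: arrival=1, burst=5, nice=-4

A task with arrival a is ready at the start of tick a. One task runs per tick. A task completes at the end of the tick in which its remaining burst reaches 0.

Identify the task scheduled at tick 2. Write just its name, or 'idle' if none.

t=0: vr[A=0 B=0 D=0] → run A
t=1: vr[A=512/793 B=0 D=0 H=0] → run B
t=2: vr[A=512/793 B=1024/655 D=0 H=0] → run D
t=3: vr[A=512/793 B=1024/655 D=512/263 H=0] → run H
t=4: vr[A=512/793 B=1024/655 D=512/263 H=1024/2501] → run H
t=5: vr[A=512/793 B=1024/655 D=512/263 H=2048/2501] → run A
t=6: vr[B=1024/655 D=512/263 H=2048/2501] → run H
t=7: vr[B=1024/655 D=512/263 H=3072/2501] → run H
t=8: vr[B=1024/655 D=512/263 H=4096/2501] → run B
t=9: vr[B=2048/655 D=512/263 H=4096/2501] → run H
t=10: vr[B=2048/655 D=512/263] → run D
t=11: vr[B=2048/655 D=1024/263] → run B
t=12: vr[B=3072/655 D=1024/263] → run D
t=13: vr[B=3072/655 D=1536/263] → run B
t=14: vr[B=4096/655 D=1536/263] → run D
t=15: vr[B=4096/655 D=2048/263] → run B
t=16: vr[D=2048/263] → run D
t=17: vr[D=2560/263] → run D
t=18: vr[D=3072/263] → run D
t=19: vr[D=3584/263] → run D
t=20: (idle)

running at tick 2 = D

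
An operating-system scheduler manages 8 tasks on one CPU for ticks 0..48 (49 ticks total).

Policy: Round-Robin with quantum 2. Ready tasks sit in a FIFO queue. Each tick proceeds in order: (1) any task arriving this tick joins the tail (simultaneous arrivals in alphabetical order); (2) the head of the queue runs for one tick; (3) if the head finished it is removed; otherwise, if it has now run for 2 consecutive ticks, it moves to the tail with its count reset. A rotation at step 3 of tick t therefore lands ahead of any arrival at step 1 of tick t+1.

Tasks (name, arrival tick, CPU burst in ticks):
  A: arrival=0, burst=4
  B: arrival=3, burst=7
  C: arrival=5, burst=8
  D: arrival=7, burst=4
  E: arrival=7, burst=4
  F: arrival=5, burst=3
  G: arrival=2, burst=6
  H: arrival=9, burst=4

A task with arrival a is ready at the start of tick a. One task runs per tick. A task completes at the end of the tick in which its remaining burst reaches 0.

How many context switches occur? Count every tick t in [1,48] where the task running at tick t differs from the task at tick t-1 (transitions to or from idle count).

t=0: queue=[A] q_used=0 → run A
t=1: queue=[A] q_used=1 → run A
t=2: queue=[A,G] q_used=0 → run A
t=3: queue=[A,G,B] q_used=1 → run A
t=4: queue=[G,B] q_used=0 → run G
t=5: queue=[G,B,C,F] q_used=1 → run G
t=6: queue=[B,C,F,G] q_used=0 → run B
t=7: queue=[B,C,F,G,D,E] q_used=1 → run B
t=8: queue=[C,F,G,D,E,B] q_used=0 → run C
t=9: queue=[C,F,G,D,E,B,H] q_used=1 → run C
t=10: queue=[F,G,D,E,B,H,C] q_used=0 → run F
t=11: queue=[F,G,D,E,B,H,C] q_used=1 → run F
t=12: queue=[G,D,E,B,H,C,F] q_used=0 → run G
t=13: queue=[G,D,E,B,H,C,F] q_used=1 → run G
t=14: queue=[D,E,B,H,C,F,G] q_used=0 → run D
t=15: queue=[D,E,B,H,C,F,G] q_used=1 → run D
t=16: queue=[E,B,H,C,F,G,D] q_used=0 → run E
t=17: queue=[E,B,H,C,F,G,D] q_used=1 → run E
t=18: queue=[B,H,C,F,G,D,E] q_used=0 → run B
t=19: queue=[B,H,C,F,G,D,E] q_used=1 → run B
t=20: queue=[H,C,F,G,D,E,B] q_used=0 → run H
t=21: queue=[H,C,F,G,D,E,B] q_used=1 → run H
t=22: queue=[C,F,G,D,E,B,H] q_used=0 → run C
t=23: queue=[C,F,G,D,E,B,H] q_used=1 → run C
t=24: queue=[F,G,D,E,B,H,C] q_used=0 → run F
t=25: queue=[G,D,E,B,H,C] q_used=0 → run G
t=26: queue=[G,D,E,B,H,C] q_used=1 → run G
t=27: queue=[D,E,B,H,C] q_used=0 → run D
t=28: queue=[D,E,B,H,C] q_used=1 → run D
t=29: queue=[E,B,H,C] q_used=0 → run E
t=30: queue=[E,B,H,C] q_used=1 → run E
t=31: queue=[B,H,C] q_used=0 → run B
t=32: queue=[B,H,C] q_used=1 → run B
t=33: queue=[H,C,B] q_used=0 → run H
t=34: queue=[H,C,B] q_used=1 → run H
t=35: queue=[C,B] q_used=0 → run C
t=36: queue=[C,B] q_used=1 → run C
t=37: queue=[B,C] q_used=0 → run B
t=38: queue=[C] q_used=0 → run C
t=39: queue=[C] q_used=1 → run C
t=40: (idle)
t=41: (idle)
t=42: (idle)
t=43: (idle)
t=44: (idle)
t=45: (idle)
t=46: (idle)
t=47: (idle)
t=48: (idle)

context switches = 20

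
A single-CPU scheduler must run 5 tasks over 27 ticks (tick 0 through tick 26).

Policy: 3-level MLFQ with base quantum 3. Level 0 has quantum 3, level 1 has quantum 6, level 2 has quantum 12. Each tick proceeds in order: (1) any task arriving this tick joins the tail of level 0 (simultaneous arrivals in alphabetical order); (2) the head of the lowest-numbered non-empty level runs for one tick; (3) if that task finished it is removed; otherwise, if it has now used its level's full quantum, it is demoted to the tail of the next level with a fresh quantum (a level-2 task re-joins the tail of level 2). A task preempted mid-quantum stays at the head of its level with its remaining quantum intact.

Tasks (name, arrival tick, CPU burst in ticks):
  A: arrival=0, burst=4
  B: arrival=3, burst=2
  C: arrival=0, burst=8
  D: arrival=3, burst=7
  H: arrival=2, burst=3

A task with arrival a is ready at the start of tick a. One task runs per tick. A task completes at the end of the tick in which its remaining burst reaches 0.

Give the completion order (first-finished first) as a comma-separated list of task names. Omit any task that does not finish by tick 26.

t=0: L0/L1/L2 = AC/-/- → run A
t=1: L0/L1/L2 = AC/-/- → run A
t=2: L0/L1/L2 = ACH/-/- → run A
t=3: L0/L1/L2 = CHBD/A/- → run C
t=4: L0/L1/L2 = CHBD/A/- → run C
t=5: L0/L1/L2 = CHBD/A/- → run C
t=6: L0/L1/L2 = HBD/AC/- → run H
t=7: L0/L1/L2 = HBD/AC/- → run H
t=8: L0/L1/L2 = HBD/AC/- → run H
t=9: L0/L1/L2 = BD/AC/- → run B
t=10: L0/L1/L2 = BD/AC/- → run B
t=11: L0/L1/L2 = D/AC/- → run D
t=12: L0/L1/L2 = D/AC/- → run D
t=13: L0/L1/L2 = D/AC/- → run D
t=14: L0/L1/L2 = -/ACD/- → run A
t=15: L0/L1/L2 = -/CD/- → run C
t=16: L0/L1/L2 = -/CD/- → run C
t=17: L0/L1/L2 = -/CD/- → run C
t=18: L0/L1/L2 = -/CD/- → run C
t=19: L0/L1/L2 = -/CD/- → run C
t=20: L0/L1/L2 = -/D/- → run D
t=21: L0/L1/L2 = -/D/- → run D
t=22: L0/L1/L2 = -/D/- → run D
t=23: L0/L1/L2 = -/D/- → run D
t=24: (idle)
t=25: (idle)
t=26: (idle)

completion order = H, B, A, C, D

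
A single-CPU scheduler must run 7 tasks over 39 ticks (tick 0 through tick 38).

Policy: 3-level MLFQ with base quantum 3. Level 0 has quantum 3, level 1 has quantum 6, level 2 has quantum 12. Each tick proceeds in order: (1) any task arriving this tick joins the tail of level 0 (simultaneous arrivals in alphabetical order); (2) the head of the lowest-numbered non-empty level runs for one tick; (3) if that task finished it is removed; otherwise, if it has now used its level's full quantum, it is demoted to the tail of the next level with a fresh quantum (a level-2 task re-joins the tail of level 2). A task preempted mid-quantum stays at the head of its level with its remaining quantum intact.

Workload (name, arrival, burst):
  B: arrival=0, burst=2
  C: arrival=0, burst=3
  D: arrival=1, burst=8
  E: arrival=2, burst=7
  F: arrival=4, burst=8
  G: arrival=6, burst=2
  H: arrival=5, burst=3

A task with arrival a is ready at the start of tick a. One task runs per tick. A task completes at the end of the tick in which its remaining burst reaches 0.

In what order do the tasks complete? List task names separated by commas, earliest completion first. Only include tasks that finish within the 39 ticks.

t=0: L0/L1/L2 = BC/-/- → run B
t=1: L0/L1/L2 = BCD/-/- → run B
t=2: L0/L1/L2 = CDE/-/- → run C
t=3: L0/L1/L2 = CDE/-/- → run C
t=4: L0/L1/L2 = CDEF/-/- → run C
t=5: L0/L1/L2 = DEFH/-/- → run D
t=6: L0/L1/L2 = DEFHG/-/- → run D
t=7: L0/L1/L2 = DEFHG/-/- → run D
t=8: L0/L1/L2 = EFHG/D/- → run E
t=9: L0/L1/L2 = EFHG/D/- → run E
t=10: L0/L1/L2 = EFHG/D/- → run E
t=11: L0/L1/L2 = FHG/DE/- → run F
t=12: L0/L1/L2 = FHG/DE/- → run F
t=13: L0/L1/L2 = FHG/DE/- → run F
t=14: L0/L1/L2 = HG/DEF/- → run H
t=15: L0/L1/L2 = HG/DEF/- → run H
t=16: L0/L1/L2 = HG/DEF/- → run H
t=17: L0/L1/L2 = G/DEF/- → run G
t=18: L0/L1/L2 = G/DEF/- → run G
t=19: L0/L1/L2 = -/DEF/- → run D
t=20: L0/L1/L2 = -/DEF/- → run D
t=21: L0/L1/L2 = -/DEF/- → run D
t=22: L0/L1/L2 = -/DEF/- → run D
t=23: L0/L1/L2 = -/DEF/- → run D
t=24: L0/L1/L2 = -/EF/- → run E
t=25: L0/L1/L2 = -/EF/- → run E
t=26: L0/L1/L2 = -/EF/- → run E
t=27: L0/L1/L2 = -/EF/- → run E
t=28: L0/L1/L2 = -/F/- → run F
t=29: L0/L1/L2 = -/F/- → run F
t=30: L0/L1/L2 = -/F/- → run F
t=31: L0/L1/L2 = -/F/- → run F
t=32: L0/L1/L2 = -/F/- → run F
t=33: (idle)
t=34: (idle)
t=35: (idle)
t=36: (idle)
t=37: (idle)
t=38: (idle)

completion order = B, C, H, G, D, E, F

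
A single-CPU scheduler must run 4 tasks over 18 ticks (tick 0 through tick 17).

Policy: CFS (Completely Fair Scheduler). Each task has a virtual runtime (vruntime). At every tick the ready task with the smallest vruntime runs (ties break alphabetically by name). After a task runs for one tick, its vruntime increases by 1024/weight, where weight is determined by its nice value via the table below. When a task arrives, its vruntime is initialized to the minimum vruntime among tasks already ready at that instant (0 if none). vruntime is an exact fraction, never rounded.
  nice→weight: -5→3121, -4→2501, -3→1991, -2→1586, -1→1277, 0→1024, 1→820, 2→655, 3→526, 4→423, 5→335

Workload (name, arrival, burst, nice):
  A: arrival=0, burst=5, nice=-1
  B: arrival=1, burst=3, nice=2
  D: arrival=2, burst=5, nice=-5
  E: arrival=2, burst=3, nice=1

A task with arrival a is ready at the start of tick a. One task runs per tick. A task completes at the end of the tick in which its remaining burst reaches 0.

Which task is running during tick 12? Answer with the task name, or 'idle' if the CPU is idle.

t=0: vr[A=0] → run A
t=1: vr[A=1024/1277 B=1024/1277] → run A
t=2: vr[A=2048/1277 B=1024/1277 D=1024/1277 E=1024/1277] → run B
t=3: vr[A=2048/1277 B=1978368/836435 D=1024/1277 E=1024/1277] → run D
t=4: vr[A=2048/1277 B=1978368/836435 D=4503552/3985517 E=1024/1277] → run E
t=5: vr[A=2048/1277 B=1978368/836435 D=4503552/3985517 E=536832/261785] → run D
t=6: vr[A=2048/1277 B=1978368/836435 D=5811200/3985517 E=536832/261785] → run D
t=7: vr[A=2048/1277 B=1978368/836435 D=7118848/3985517 E=536832/261785] → run A
t=8: vr[A=3072/1277 B=1978368/836435 D=7118848/3985517 E=536832/261785] → run D
t=9: vr[A=3072/1277 B=1978368/836435 D=8426496/3985517 E=536832/261785] → run E
t=10: vr[A=3072/1277 B=1978368/836435 D=8426496/3985517 E=863744/261785] → run D
t=11: vr[A=3072/1277 B=1978368/836435 E=863744/261785] → run B
t=12: vr[A=3072/1277 B=3286016/836435 E=863744/261785] → run A
t=13: vr[A=4096/1277 B=3286016/836435 E=863744/261785] → run A
t=14: vr[B=3286016/836435 E=863744/261785] → run E
t=15: vr[B=3286016/836435] → run B
t=16: (idle)
t=17: (idle)

running at tick 12 = A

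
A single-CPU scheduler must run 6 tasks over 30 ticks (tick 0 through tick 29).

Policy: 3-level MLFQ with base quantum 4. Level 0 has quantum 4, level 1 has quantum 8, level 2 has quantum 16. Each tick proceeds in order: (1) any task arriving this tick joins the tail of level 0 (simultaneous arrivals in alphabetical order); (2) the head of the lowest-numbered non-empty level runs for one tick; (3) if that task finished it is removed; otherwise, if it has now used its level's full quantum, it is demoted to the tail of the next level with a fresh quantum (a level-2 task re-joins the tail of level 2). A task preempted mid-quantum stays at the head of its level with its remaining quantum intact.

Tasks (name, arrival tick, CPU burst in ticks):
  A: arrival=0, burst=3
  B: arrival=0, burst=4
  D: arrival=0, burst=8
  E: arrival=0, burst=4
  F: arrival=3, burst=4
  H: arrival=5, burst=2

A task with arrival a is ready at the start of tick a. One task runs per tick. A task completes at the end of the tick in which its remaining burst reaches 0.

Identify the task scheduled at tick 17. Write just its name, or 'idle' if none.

running at tick 17 = F

t=0: L0/L1/L2 = ABDE/-/- → run A
t=1: L0/L1/L2 = ABDE/-/- → run A
t=2: L0/L1/L2 = ABDE/-/- → run A
t=3: L0/L1/L2 = BDEF/-/- → run B
t=4: L0/L1/L2 = BDEF/-/- → run B
t=5: L0/L1/L2 = BDEFH/-/- → run B
t=6: L0/L1/L2 = BDEFH/-/- → run B
t=7: L0/L1/L2 = DEFH/-/- → run D
t=8: L0/L1/L2 = DEFH/-/- → run D
t=9: L0/L1/L2 = DEFH/-/- → run D
t=10: L0/L1/L2 = DEFH/-/- → run D
t=11: L0/L1/L2 = EFH/D/- → run E
t=12: L0/L1/L2 = EFH/D/- → run E
t=13: L0/L1/L2 = EFH/D/- → run E
t=14: L0/L1/L2 = EFH/D/- → run E
t=15: L0/L1/L2 = FH/D/- → run F
t=16: L0/L1/L2 = FH/D/- → run F
t=17: L0/L1/L2 = FH/D/- → run F
t=18: L0/L1/L2 = FH/D/- → run F
t=19: L0/L1/L2 = H/D/- → run H
t=20: L0/L1/L2 = H/D/- → run H
t=21: L0/L1/L2 = -/D/- → run D
t=22: L0/L1/L2 = -/D/- → run D
t=23: L0/L1/L2 = -/D/- → run D
t=24: L0/L1/L2 = -/D/- → run D
t=25: (idle)
t=26: (idle)
t=27: (idle)
t=28: (idle)
t=29: (idle)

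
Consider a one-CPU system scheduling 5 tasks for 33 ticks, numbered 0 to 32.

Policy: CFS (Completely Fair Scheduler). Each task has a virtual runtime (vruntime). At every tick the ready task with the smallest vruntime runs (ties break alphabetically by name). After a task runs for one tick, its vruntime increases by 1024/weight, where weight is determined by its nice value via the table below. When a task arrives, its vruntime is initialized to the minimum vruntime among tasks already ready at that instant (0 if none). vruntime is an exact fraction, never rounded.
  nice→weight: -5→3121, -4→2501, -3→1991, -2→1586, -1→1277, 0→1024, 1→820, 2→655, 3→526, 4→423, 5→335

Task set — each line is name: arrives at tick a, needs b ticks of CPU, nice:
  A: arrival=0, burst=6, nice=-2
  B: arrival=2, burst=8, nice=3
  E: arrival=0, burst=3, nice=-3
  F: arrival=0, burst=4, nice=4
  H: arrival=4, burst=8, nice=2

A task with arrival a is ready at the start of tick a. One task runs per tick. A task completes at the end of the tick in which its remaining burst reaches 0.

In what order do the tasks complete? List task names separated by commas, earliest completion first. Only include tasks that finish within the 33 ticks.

t=0: vr[A=0 E=0 F=0] → run A
t=1: vr[A=512/793 E=0 F=0] → run E
t=2: vr[A=512/793 B=0 E=1024/1991 F=0] → run B
t=3: vr[A=512/793 B=512/263 E=1024/1991 F=0] → run F
t=4: vr[A=512/793 B=512/263 E=1024/1991 F=1024/423 H=1024/1991] → run E
t=5: vr[A=512/793 B=512/263 E=2048/1991 F=1024/423 H=1024/1991] → run H
t=6: vr[A=512/793 B=512/263 E=2048/1991 F=1024/423 H=2709504/1304105] → run A
t=7: vr[A=1024/793 B=512/263 E=2048/1991 F=1024/423 H=2709504/1304105] → run E
t=8: vr[A=1024/793 B=512/263 F=1024/423 H=2709504/1304105] → run A
t=9: vr[A=1536/793 B=512/263 F=1024/423 H=2709504/1304105] → run A
t=10: vr[A=2048/793 B=512/263 F=1024/423 H=2709504/1304105] → run B
t=11: vr[A=2048/793 B=1024/263 F=1024/423 H=2709504/1304105] → run H
t=12: vr[A=2048/793 B=1024/263 F=1024/423 H=4748288/1304105] → run F
t=13: vr[A=2048/793 B=1024/263 F=2048/423 H=4748288/1304105] → run A
t=14: vr[A=2560/793 B=1024/263 F=2048/423 H=4748288/1304105] → run A
t=15: vr[B=1024/263 F=2048/423 H=4748288/1304105] → run H
t=16: vr[B=1024/263 F=2048/423 H=6787072/1304105] → run B
t=17: vr[B=1536/263 F=2048/423 H=6787072/1304105] → run F
t=18: vr[B=1536/263 F=1024/141 H=6787072/1304105] → run H
t=19: vr[B=1536/263 F=1024/141 H=8825856/1304105] → run B
t=20: vr[B=2048/263 F=1024/141 H=8825856/1304105] → run H
t=21: vr[B=2048/263 F=1024/141 H=2172928/260821] → run F
t=22: vr[B=2048/263 H=2172928/260821] → run B
t=23: vr[B=2560/263 H=2172928/260821] → run H
t=24: vr[B=2560/263 H=12903424/1304105] → run B
t=25: vr[B=3072/263 H=12903424/1304105] → run H
t=26: vr[B=3072/263 H=14942208/1304105] → run H
t=27: vr[B=3072/263] → run B
t=28: vr[B=3584/263] → run B
t=29: (idle)
t=30: (idle)
t=31: (idle)
t=32: (idle)

completion order = E, A, F, H, B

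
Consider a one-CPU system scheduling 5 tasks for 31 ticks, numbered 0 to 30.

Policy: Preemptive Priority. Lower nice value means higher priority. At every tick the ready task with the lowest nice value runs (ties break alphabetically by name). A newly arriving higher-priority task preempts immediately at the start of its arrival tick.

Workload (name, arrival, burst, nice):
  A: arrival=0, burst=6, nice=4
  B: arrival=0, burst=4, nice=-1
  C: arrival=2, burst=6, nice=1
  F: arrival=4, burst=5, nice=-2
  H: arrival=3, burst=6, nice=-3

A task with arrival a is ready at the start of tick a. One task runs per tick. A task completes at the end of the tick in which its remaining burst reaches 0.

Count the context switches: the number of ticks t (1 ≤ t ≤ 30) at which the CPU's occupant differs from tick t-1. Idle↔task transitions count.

t=0: ready={A,B} → run B
t=1: ready={A,B} → run B
t=2: ready={A,B,C} → run B
t=3: ready={A,B,C,H} → run H
t=4: ready={A,B,C,F,H} → run H
t=5: ready={A,B,C,F,H} → run H
t=6: ready={A,B,C,F,H} → run H
t=7: ready={A,B,C,F,H} → run H
t=8: ready={A,B,C,F,H} → run H
t=9: ready={A,B,C,F} → run F
t=10: ready={A,B,C,F} → run F
t=11: ready={A,B,C,F} → run F
t=12: ready={A,B,C,F} → run F
t=13: ready={A,B,C,F} → run F
t=14: ready={A,B,C} → run B
t=15: ready={A,C} → run C
t=16: ready={A,C} → run C
t=17: ready={A,C} → run C
t=18: ready={A,C} → run C
t=19: ready={A,C} → run C
t=20: ready={A,C} → run C
t=21: ready={A} → run A
t=22: ready={A} → run A
t=23: ready={A} → run A
t=24: ready={A} → run A
t=25: ready={A} → run A
t=26: ready={A} → run A
t=27: (idle)
t=28: (idle)
t=29: (idle)
t=30: (idle)

context switches = 6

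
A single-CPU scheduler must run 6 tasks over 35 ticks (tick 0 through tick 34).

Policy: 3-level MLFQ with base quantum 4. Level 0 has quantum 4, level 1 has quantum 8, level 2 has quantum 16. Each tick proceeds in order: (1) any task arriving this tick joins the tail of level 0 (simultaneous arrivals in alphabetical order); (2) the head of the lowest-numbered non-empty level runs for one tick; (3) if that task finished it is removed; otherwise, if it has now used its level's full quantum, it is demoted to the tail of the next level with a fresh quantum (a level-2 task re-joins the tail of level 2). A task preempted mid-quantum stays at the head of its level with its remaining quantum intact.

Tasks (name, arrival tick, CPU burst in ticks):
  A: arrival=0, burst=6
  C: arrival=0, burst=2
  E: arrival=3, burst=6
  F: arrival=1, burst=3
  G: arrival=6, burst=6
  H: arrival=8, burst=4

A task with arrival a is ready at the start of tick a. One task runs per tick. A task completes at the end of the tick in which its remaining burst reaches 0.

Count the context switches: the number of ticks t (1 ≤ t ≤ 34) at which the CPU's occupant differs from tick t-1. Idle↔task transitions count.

context switches = 9

t=0: L0/L1/L2 = AC/-/- → run A
t=1: L0/L1/L2 = ACF/-/- → run A
t=2: L0/L1/L2 = ACF/-/- → run A
t=3: L0/L1/L2 = ACFE/-/- → run A
t=4: L0/L1/L2 = CFE/A/- → run C
t=5: L0/L1/L2 = CFE/A/- → run C
t=6: L0/L1/L2 = FEG/A/- → run F
t=7: L0/L1/L2 = FEG/A/- → run F
t=8: L0/L1/L2 = FEGH/A/- → run F
t=9: L0/L1/L2 = EGH/A/- → run E
t=10: L0/L1/L2 = EGH/A/- → run E
t=11: L0/L1/L2 = EGH/A/- → run E
t=12: L0/L1/L2 = EGH/A/- → run E
t=13: L0/L1/L2 = GH/AE/- → run G
t=14: L0/L1/L2 = GH/AE/- → run G
t=15: L0/L1/L2 = GH/AE/- → run G
t=16: L0/L1/L2 = GH/AE/- → run G
t=17: L0/L1/L2 = H/AEG/- → run H
t=18: L0/L1/L2 = H/AEG/- → run H
t=19: L0/L1/L2 = H/AEG/- → run H
t=20: L0/L1/L2 = H/AEG/- → run H
t=21: L0/L1/L2 = -/AEG/- → run A
t=22: L0/L1/L2 = -/AEG/- → run A
t=23: L0/L1/L2 = -/EG/- → run E
t=24: L0/L1/L2 = -/EG/- → run E
t=25: L0/L1/L2 = -/G/- → run G
t=26: L0/L1/L2 = -/G/- → run G
t=27: (idle)
t=28: (idle)
t=29: (idle)
t=30: (idle)
t=31: (idle)
t=32: (idle)
t=33: (idle)
t=34: (idle)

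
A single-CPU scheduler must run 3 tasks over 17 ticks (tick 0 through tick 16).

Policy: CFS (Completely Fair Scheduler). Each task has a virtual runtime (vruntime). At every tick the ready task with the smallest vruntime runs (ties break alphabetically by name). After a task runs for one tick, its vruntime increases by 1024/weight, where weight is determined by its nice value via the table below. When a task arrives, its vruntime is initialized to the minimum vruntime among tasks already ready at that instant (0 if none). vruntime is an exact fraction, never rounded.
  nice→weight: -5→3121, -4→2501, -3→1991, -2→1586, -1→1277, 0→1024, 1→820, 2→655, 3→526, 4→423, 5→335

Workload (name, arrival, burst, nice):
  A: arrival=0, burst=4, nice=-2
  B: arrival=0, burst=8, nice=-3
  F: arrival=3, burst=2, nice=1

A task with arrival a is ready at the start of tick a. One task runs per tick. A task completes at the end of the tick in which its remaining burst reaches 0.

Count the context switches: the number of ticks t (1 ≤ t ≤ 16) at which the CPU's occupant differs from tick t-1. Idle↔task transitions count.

t=0: vr[A=0 B=0] → run A
t=1: vr[A=512/793 B=0] → run B
t=2: vr[A=512/793 B=1024/1991] → run B
t=3: vr[A=512/793 B=2048/1991 F=512/793] → run A
t=4: vr[A=1024/793 B=2048/1991 F=512/793] → run F
t=5: vr[A=1024/793 B=2048/1991 F=307968/162565] → run B
t=6: vr[A=1024/793 B=3072/1991 F=307968/162565] → run A
t=7: vr[A=1536/793 B=3072/1991 F=307968/162565] → run B
t=8: vr[A=1536/793 B=4096/1991 F=307968/162565] → run F
t=9: vr[A=1536/793 B=4096/1991] → run A
t=10: vr[B=4096/1991] → run B
t=11: vr[B=5120/1991] → run B
t=12: vr[B=6144/1991] → run B
t=13: vr[B=7168/1991] → run B
t=14: (idle)
t=15: (idle)
t=16: (idle)

context switches = 10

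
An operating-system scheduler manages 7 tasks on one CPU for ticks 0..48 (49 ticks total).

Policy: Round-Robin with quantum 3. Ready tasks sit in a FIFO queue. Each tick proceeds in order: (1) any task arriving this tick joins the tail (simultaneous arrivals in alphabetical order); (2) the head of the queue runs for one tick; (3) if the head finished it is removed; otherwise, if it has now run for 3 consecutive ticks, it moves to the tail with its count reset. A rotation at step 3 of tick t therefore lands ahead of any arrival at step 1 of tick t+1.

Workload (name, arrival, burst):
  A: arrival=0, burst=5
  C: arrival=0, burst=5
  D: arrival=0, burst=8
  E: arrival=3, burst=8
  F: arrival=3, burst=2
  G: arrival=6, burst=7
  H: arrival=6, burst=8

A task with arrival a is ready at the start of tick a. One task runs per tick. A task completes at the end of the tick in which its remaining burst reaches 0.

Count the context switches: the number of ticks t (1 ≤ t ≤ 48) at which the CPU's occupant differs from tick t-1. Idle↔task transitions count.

context switches = 17

t=0: queue=[A,C,D] q_used=0 → run A
t=1: queue=[A,C,D] q_used=1 → run A
t=2: queue=[A,C,D] q_used=2 → run A
t=3: queue=[C,D,A,E,F] q_used=0 → run C
t=4: queue=[C,D,A,E,F] q_used=1 → run C
t=5: queue=[C,D,A,E,F] q_used=2 → run C
t=6: queue=[D,A,E,F,C,G,H] q_used=0 → run D
t=7: queue=[D,A,E,F,C,G,H] q_used=1 → run D
t=8: queue=[D,A,E,F,C,G,H] q_used=2 → run D
t=9: queue=[A,E,F,C,G,H,D] q_used=0 → run A
t=10: queue=[A,E,F,C,G,H,D] q_used=1 → run A
t=11: queue=[E,F,C,G,H,D] q_used=0 → run E
t=12: queue=[E,F,C,G,H,D] q_used=1 → run E
t=13: queue=[E,F,C,G,H,D] q_used=2 → run E
t=14: queue=[F,C,G,H,D,E] q_used=0 → run F
t=15: queue=[F,C,G,H,D,E] q_used=1 → run F
t=16: queue=[C,G,H,D,E] q_used=0 → run C
t=17: queue=[C,G,H,D,E] q_used=1 → run C
t=18: queue=[G,H,D,E] q_used=0 → run G
t=19: queue=[G,H,D,E] q_used=1 → run G
t=20: queue=[G,H,D,E] q_used=2 → run G
t=21: queue=[H,D,E,G] q_used=0 → run H
t=22: queue=[H,D,E,G] q_used=1 → run H
t=23: queue=[H,D,E,G] q_used=2 → run H
t=24: queue=[D,E,G,H] q_used=0 → run D
t=25: queue=[D,E,G,H] q_used=1 → run D
t=26: queue=[D,E,G,H] q_used=2 → run D
t=27: queue=[E,G,H,D] q_used=0 → run E
t=28: queue=[E,G,H,D] q_used=1 → run E
t=29: queue=[E,G,H,D] q_used=2 → run E
t=30: queue=[G,H,D,E] q_used=0 → run G
t=31: queue=[G,H,D,E] q_used=1 → run G
t=32: queue=[G,H,D,E] q_used=2 → run G
t=33: queue=[H,D,E,G] q_used=0 → run H
t=34: queue=[H,D,E,G] q_used=1 → run H
t=35: queue=[H,D,E,G] q_used=2 → run H
t=36: queue=[D,E,G,H] q_used=0 → run D
t=37: queue=[D,E,G,H] q_used=1 → run D
t=38: queue=[E,G,H] q_used=0 → run E
t=39: queue=[E,G,H] q_used=1 → run E
t=40: queue=[G,H] q_used=0 → run G
t=41: queue=[H] q_used=0 → run H
t=42: queue=[H] q_used=1 → run H
t=43: (idle)
t=44: (idle)
t=45: (idle)
t=46: (idle)
t=47: (idle)
t=48: (idle)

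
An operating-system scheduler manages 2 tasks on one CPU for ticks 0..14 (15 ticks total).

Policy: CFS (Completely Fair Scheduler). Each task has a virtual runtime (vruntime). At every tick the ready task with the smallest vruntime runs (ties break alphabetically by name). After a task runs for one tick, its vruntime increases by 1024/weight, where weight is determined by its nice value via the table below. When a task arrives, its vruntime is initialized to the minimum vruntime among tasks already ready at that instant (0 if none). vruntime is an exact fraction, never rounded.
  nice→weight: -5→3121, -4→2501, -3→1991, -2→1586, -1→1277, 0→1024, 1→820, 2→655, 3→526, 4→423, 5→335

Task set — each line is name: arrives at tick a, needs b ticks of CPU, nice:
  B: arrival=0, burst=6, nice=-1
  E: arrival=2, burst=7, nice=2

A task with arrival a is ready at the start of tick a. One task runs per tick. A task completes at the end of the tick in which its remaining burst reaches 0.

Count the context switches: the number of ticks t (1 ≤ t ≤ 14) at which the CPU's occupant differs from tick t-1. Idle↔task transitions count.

t=0: vr[B=0] → run B
t=1: vr[B=1024/1277] → run B
t=2: vr[B=2048/1277 E=2048/1277] → run B
t=3: vr[B=3072/1277 E=2048/1277] → run E
t=4: vr[B=3072/1277 E=2649088/836435] → run B
t=5: vr[B=4096/1277 E=2649088/836435] → run E
t=6: vr[B=4096/1277 E=3956736/836435] → run B
t=7: vr[B=5120/1277 E=3956736/836435] → run B
t=8: vr[E=3956736/836435] → run E
t=9: vr[E=5264384/836435] → run E
t=10: vr[E=6572032/836435] → run E
t=11: vr[E=1575936/167287] → run E
t=12: vr[E=9187328/836435] → run E
t=13: (idle)
t=14: (idle)

context switches = 6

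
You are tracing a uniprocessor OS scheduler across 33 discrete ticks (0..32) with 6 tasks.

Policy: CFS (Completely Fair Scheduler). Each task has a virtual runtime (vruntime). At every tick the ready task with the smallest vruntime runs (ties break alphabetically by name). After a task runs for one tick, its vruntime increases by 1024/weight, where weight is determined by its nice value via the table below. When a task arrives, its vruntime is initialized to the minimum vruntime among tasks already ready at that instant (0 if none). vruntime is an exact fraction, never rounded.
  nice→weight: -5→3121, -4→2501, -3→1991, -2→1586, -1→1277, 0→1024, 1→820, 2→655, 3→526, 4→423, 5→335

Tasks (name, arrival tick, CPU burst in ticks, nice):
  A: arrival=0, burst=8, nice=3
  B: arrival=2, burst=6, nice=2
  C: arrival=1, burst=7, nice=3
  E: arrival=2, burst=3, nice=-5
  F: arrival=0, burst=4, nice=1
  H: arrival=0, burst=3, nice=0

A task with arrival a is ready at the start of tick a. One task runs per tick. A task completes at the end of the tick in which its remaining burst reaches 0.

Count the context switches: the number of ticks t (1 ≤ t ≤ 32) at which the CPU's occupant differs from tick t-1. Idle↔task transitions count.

t=0: vr[A=0 F=0 H=0] → run A
t=1: vr[A=512/263 C=0 F=0 H=0] → run C
t=2: vr[A=512/263 B=0 C=512/263 E=0 F=0 H=0] → run B
t=3: vr[A=512/263 B=1024/655 C=512/263 E=0 F=0 H=0] → run E
t=4: vr[A=512/263 B=1024/655 C=512/263 E=1024/3121 F=0 H=0] → run F
t=5: vr[A=512/263 B=1024/655 C=512/263 E=1024/3121 F=256/205 H=0] → run H
t=6: vr[A=512/263 B=1024/655 C=512/263 E=1024/3121 F=256/205 H=1] → run E
t=7: vr[A=512/263 B=1024/655 C=512/263 E=2048/3121 F=256/205 H=1] → run E
t=8: vr[A=512/263 B=1024/655 C=512/263 F=256/205 H=1] → run H
t=9: vr[A=512/263 B=1024/655 C=512/263 F=256/205 H=2] → run F
t=10: vr[A=512/263 B=1024/655 C=512/263 F=512/205 H=2] → run B
t=11: vr[A=512/263 B=2048/655 C=512/263 F=512/205 H=2] → run A
t=12: vr[A=1024/263 B=2048/655 C=512/263 F=512/205 H=2] → run C
t=13: vr[A=1024/263 B=2048/655 C=1024/263 F=512/205 H=2] → run H
t=14: vr[A=1024/263 B=2048/655 C=1024/263 F=512/205] → run F
t=15: vr[A=1024/263 B=2048/655 C=1024/263 F=768/205] → run B
t=16: vr[A=1024/263 B=3072/655 C=1024/263 F=768/205] → run F
t=17: vr[A=1024/263 B=3072/655 C=1024/263] → run A
t=18: vr[A=1536/263 B=3072/655 C=1024/263] → run C
t=19: vr[A=1536/263 B=3072/655 C=1536/263] → run B
t=20: vr[A=1536/263 B=4096/655 C=1536/263] → run A
t=21: vr[A=2048/263 B=4096/655 C=1536/263] → run C
t=22: vr[A=2048/263 B=4096/655 C=2048/263] → run B
t=23: vr[A=2048/263 B=1024/131 C=2048/263] → run A
t=24: vr[A=2560/263 B=1024/131 C=2048/263] → run C
t=25: vr[A=2560/263 B=1024/131 C=2560/263] → run B
t=26: vr[A=2560/263 C=2560/263] → run A
t=27: vr[A=3072/263 C=2560/263] → run C
t=28: vr[A=3072/263 C=3072/263] → run A
t=29: vr[A=3584/263 C=3072/263] → run C
t=30: vr[A=3584/263] → run A
t=31: (idle)
t=32: (idle)

context switches = 30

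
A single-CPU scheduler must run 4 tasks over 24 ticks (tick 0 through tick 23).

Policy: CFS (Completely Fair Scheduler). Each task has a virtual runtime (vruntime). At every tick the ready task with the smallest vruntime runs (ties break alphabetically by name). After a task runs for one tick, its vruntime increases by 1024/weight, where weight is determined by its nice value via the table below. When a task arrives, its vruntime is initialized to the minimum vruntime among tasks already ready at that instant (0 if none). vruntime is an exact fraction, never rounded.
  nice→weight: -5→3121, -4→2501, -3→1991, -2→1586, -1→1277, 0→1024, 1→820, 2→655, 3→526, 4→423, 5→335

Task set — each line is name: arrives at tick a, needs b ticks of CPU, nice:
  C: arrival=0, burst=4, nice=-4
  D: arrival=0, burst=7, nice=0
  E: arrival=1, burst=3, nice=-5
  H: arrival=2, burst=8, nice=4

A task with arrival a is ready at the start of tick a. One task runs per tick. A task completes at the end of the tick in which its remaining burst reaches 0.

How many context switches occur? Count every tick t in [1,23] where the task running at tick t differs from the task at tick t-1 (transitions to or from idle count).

t=0: vr[C=0 D=0] → run C
t=1: vr[C=1024/2501 D=0 E=0] → run D
t=2: vr[C=1024/2501 D=1 E=0 H=0] → run E
t=3: vr[C=1024/2501 D=1 E=1024/3121 H=0] → run H
t=4: vr[C=1024/2501 D=1 E=1024/3121 H=1024/423] → run E
t=5: vr[C=1024/2501 D=1 E=2048/3121 H=1024/423] → run C
t=6: vr[C=2048/2501 D=1 E=2048/3121 H=1024/423] → run E
t=7: vr[C=2048/2501 D=1 H=1024/423] → run C
t=8: vr[C=3072/2501 D=1 H=1024/423] → run D
t=9: vr[C=3072/2501 D=2 H=1024/423] → run C
t=10: vr[D=2 H=1024/423] → run D
t=11: vr[D=3 H=1024/423] → run H
t=12: vr[D=3 H=2048/423] → run D
t=13: vr[D=4 H=2048/423] → run D
t=14: vr[D=5 H=2048/423] → run H
t=15: vr[D=5 H=1024/141] → run D
t=16: vr[D=6 H=1024/141] → run D
t=17: vr[H=1024/141] → run H
t=18: vr[H=4096/423] → run H
t=19: vr[H=5120/423] → run H
t=20: vr[H=2048/141] → run H
t=21: vr[H=7168/423] → run H
t=22: (idle)
t=23: (idle)

context switches = 16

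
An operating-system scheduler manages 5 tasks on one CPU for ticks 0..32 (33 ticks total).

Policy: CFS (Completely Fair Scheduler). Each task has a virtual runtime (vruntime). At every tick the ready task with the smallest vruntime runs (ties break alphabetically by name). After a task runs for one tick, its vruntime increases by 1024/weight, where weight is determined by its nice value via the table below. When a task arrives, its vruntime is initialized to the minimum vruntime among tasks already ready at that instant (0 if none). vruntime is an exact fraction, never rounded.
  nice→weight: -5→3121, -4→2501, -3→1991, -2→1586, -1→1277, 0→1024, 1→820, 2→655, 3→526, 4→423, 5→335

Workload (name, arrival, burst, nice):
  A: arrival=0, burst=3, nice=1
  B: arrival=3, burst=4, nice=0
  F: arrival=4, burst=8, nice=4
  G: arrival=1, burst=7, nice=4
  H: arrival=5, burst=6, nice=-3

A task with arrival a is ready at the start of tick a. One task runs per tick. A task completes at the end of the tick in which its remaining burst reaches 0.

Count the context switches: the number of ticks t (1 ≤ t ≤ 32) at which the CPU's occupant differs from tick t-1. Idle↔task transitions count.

t=0: vr[A=0] → run A
t=1: vr[A=256/205 G=256/205] → run A
t=2: vr[A=512/205 G=256/205] → run G
t=3: vr[A=512/205 B=512/205 G=318208/86715] → run A
t=4: vr[B=512/205 F=512/205 G=318208/86715] → run B
t=5: vr[B=717/205 F=512/205 G=318208/86715 H=512/205] → run F
t=6: vr[B=717/205 F=426496/86715 G=318208/86715 H=512/205] → run H
t=7: vr[B=717/205 F=426496/86715 G=318208/86715 H=1229312/408155] → run H
t=8: vr[B=717/205 F=426496/86715 G=318208/86715 H=1439232/408155] → run B
t=9: vr[B=922/205 F=426496/86715 G=318208/86715 H=1439232/408155] → run H
t=10: vr[B=922/205 F=426496/86715 G=318208/86715 H=1649152/408155] → run G
t=11: vr[B=922/205 F=426496/86715 G=528128/86715 H=1649152/408155] → run H
t=12: vr[B=922/205 F=426496/86715 G=528128/86715 H=1859072/408155] → run B
t=13: vr[B=1127/205 F=426496/86715 G=528128/86715 H=1859072/408155] → run H
t=14: vr[B=1127/205 F=426496/86715 G=528128/86715 H=2068992/408155] → run F
t=15: vr[B=1127/205 F=636416/86715 G=528128/86715 H=2068992/408155] → run H
t=16: vr[B=1127/205 F=636416/86715 G=528128/86715] → run B
t=17: vr[F=636416/86715 G=528128/86715] → run G
t=18: vr[F=636416/86715 G=246016/28905] → run F
t=19: vr[F=282112/28905 G=246016/28905] → run G
t=20: vr[F=282112/28905 G=947968/86715] → run F
t=21: vr[F=1056256/86715 G=947968/86715] → run G
t=22: vr[F=1056256/86715 G=1157888/86715] → run F
t=23: vr[F=1266176/86715 G=1157888/86715] → run G
t=24: vr[F=1266176/86715 G=455936/28905] → run F
t=25: vr[F=492032/28905 G=455936/28905] → run G
t=26: vr[F=492032/28905] → run F
t=27: vr[F=1686016/86715] → run F
t=28: (idle)
t=29: (idle)
t=30: (idle)
t=31: (idle)
t=32: (idle)

context switches = 25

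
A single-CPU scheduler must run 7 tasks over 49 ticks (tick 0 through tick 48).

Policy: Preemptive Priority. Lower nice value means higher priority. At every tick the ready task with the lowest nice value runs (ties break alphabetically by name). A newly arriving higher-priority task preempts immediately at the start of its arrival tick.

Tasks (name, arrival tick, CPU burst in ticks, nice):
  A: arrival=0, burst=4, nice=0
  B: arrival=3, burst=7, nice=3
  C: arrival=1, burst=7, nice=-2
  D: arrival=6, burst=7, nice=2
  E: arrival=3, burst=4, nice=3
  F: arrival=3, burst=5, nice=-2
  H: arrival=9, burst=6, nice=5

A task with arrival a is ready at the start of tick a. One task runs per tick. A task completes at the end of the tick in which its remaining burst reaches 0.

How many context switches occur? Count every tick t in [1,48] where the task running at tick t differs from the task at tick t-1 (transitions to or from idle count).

t=0: ready={A} → run A
t=1: ready={A,C} → run C
t=2: ready={A,C} → run C
t=3: ready={A,B,C,E,F} → run C
t=4: ready={A,B,C,E,F} → run C
t=5: ready={A,B,C,E,F} → run C
t=6: ready={A,B,C,D,E,F} → run C
t=7: ready={A,B,C,D,E,F} → run C
t=8: ready={A,B,D,E,F} → run F
t=9: ready={A,B,D,E,F,H} → run F
t=10: ready={A,B,D,E,F,H} → run F
t=11: ready={A,B,D,E,F,H} → run F
t=12: ready={A,B,D,E,F,H} → run F
t=13: ready={A,B,D,E,H} → run A
t=14: ready={A,B,D,E,H} → run A
t=15: ready={A,B,D,E,H} → run A
t=16: ready={B,D,E,H} → run D
t=17: ready={B,D,E,H} → run D
t=18: ready={B,D,E,H} → run D
t=19: ready={B,D,E,H} → run D
t=20: ready={B,D,E,H} → run D
t=21: ready={B,D,E,H} → run D
t=22: ready={B,D,E,H} → run D
t=23: ready={B,E,H} → run B
t=24: ready={B,E,H} → run B
t=25: ready={B,E,H} → run B
t=26: ready={B,E,H} → run B
t=27: ready={B,E,H} → run B
t=28: ready={B,E,H} → run B
t=29: ready={B,E,H} → run B
t=30: ready={E,H} → run E
t=31: ready={E,H} → run E
t=32: ready={E,H} → run E
t=33: ready={E,H} → run E
t=34: ready={H} → run H
t=35: ready={H} → run H
t=36: ready={H} → run H
t=37: ready={H} → run H
t=38: ready={H} → run H
t=39: ready={H} → run H
t=40: (idle)
t=41: (idle)
t=42: (idle)
t=43: (idle)
t=44: (idle)
t=45: (idle)
t=46: (idle)
t=47: (idle)
t=48: (idle)

context switches = 8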